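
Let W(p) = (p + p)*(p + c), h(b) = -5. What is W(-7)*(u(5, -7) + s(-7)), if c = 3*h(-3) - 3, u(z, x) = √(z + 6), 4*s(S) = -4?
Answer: -350 + 350*√11 ≈ 810.82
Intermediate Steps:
s(S) = -1 (s(S) = (¼)*(-4) = -1)
u(z, x) = √(6 + z)
c = -18 (c = 3*(-5) - 3 = -15 - 3 = -18)
W(p) = 2*p*(-18 + p) (W(p) = (p + p)*(p - 18) = (2*p)*(-18 + p) = 2*p*(-18 + p))
W(-7)*(u(5, -7) + s(-7)) = (2*(-7)*(-18 - 7))*(√(6 + 5) - 1) = (2*(-7)*(-25))*(√11 - 1) = 350*(-1 + √11) = -350 + 350*√11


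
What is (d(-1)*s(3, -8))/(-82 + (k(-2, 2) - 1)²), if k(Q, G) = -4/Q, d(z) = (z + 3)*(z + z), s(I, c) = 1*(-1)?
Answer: -4/81 ≈ -0.049383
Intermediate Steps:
s(I, c) = -1
d(z) = 2*z*(3 + z) (d(z) = (3 + z)*(2*z) = 2*z*(3 + z))
(d(-1)*s(3, -8))/(-82 + (k(-2, 2) - 1)²) = ((2*(-1)*(3 - 1))*(-1))/(-82 + (-4/(-2) - 1)²) = ((2*(-1)*2)*(-1))/(-82 + (-4*(-½) - 1)²) = (-4*(-1))/(-82 + (2 - 1)²) = 4/(-82 + 1²) = 4/(-82 + 1) = 4/(-81) = 4*(-1/81) = -4/81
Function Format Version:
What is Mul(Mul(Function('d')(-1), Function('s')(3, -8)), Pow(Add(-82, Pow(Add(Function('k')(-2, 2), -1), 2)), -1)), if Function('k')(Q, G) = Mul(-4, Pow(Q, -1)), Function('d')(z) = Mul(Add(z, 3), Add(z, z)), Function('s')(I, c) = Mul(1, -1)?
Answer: Rational(-4, 81) ≈ -0.049383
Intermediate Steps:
Function('s')(I, c) = -1
Function('d')(z) = Mul(2, z, Add(3, z)) (Function('d')(z) = Mul(Add(3, z), Mul(2, z)) = Mul(2, z, Add(3, z)))
Mul(Mul(Function('d')(-1), Function('s')(3, -8)), Pow(Add(-82, Pow(Add(Function('k')(-2, 2), -1), 2)), -1)) = Mul(Mul(Mul(2, -1, Add(3, -1)), -1), Pow(Add(-82, Pow(Add(Mul(-4, Pow(-2, -1)), -1), 2)), -1)) = Mul(Mul(Mul(2, -1, 2), -1), Pow(Add(-82, Pow(Add(Mul(-4, Rational(-1, 2)), -1), 2)), -1)) = Mul(Mul(-4, -1), Pow(Add(-82, Pow(Add(2, -1), 2)), -1)) = Mul(4, Pow(Add(-82, Pow(1, 2)), -1)) = Mul(4, Pow(Add(-82, 1), -1)) = Mul(4, Pow(-81, -1)) = Mul(4, Rational(-1, 81)) = Rational(-4, 81)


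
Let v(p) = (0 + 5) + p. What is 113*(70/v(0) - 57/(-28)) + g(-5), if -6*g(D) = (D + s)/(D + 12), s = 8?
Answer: 50735/28 ≈ 1812.0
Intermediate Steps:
v(p) = 5 + p
g(D) = -(8 + D)/(6*(12 + D)) (g(D) = -(D + 8)/(6*(D + 12)) = -(8 + D)/(6*(12 + D)))
113*(70/v(0) - 57/(-28)) + g(-5) = 113*(70/(5 + 0) - 57/(-28)) + (-8 - 1*(-5))/(6*(12 - 5)) = 113*(70/5 - 57*(-1/28)) + (⅙)*(-8 + 5)/7 = 113*(70*(⅕) + 57/28) + (⅙)*(⅐)*(-3) = 113*(14 + 57/28) - 1/14 = 113*(449/28) - 1/14 = 50737/28 - 1/14 = 50735/28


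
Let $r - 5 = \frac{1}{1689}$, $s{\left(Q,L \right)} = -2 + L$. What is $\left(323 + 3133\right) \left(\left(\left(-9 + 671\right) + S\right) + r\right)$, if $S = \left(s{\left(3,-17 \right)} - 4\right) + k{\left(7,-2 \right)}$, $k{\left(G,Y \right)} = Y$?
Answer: $\frac{1249158528}{563} \approx 2.2188 \cdot 10^{6}$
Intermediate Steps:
$S = -25$ ($S = \left(\left(-2 - 17\right) - 4\right) - 2 = \left(-19 - 4\right) - 2 = -23 - 2 = -25$)
$r = \frac{8446}{1689}$ ($r = 5 + \frac{1}{1689} = \frac{8446}{1689} \approx 5.0006$)
$\left(323 + 3133\right) \left(\left(\left(-9 + 671\right) + S\right) + r\right) = \left(323 + 3133\right) \left(\left(\left(-9 + 671\right) - 25\right) + \frac{8446}{1689}\right) = 3456 \left(\left(662 - 25\right) + \frac{8446}{1689}\right) = 3456 \left(637 + \frac{8446}{1689}\right) = 3456 \cdot \frac{1084339}{1689} = \frac{1249158528}{563}$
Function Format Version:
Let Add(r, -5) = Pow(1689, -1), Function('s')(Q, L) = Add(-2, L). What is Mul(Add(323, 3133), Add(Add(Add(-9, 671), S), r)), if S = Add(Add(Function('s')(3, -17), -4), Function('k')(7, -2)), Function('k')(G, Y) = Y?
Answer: Rational(1249158528, 563) ≈ 2.2188e+6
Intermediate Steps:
S = -25 (S = Add(Add(Add(-2, -17), -4), -2) = Add(Add(-19, -4), -2) = Add(-23, -2) = -25)
r = Rational(8446, 1689) (r = Add(5, Pow(1689, -1)) = Add(5, Rational(1, 1689)) = Rational(8446, 1689) ≈ 5.0006)
Mul(Add(323, 3133), Add(Add(Add(-9, 671), S), r)) = Mul(Add(323, 3133), Add(Add(Add(-9, 671), -25), Rational(8446, 1689))) = Mul(3456, Add(Add(662, -25), Rational(8446, 1689))) = Mul(3456, Add(637, Rational(8446, 1689))) = Mul(3456, Rational(1084339, 1689)) = Rational(1249158528, 563)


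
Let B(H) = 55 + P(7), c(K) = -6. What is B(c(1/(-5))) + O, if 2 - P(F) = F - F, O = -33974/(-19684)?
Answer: 577981/9842 ≈ 58.726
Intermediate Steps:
O = 16987/9842 (O = -33974*(-1/19684) = 16987/9842 ≈ 1.7260)
P(F) = 2 (P(F) = 2 - (F - F) = 2 - 1*0 = 2 + 0 = 2)
B(H) = 57 (B(H) = 55 + 2 = 57)
B(c(1/(-5))) + O = 57 + 16987/9842 = 577981/9842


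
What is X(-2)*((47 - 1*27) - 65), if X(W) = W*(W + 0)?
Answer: -180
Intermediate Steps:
X(W) = W**2 (X(W) = W*W = W**2)
X(-2)*((47 - 1*27) - 65) = (-2)**2*((47 - 1*27) - 65) = 4*((47 - 27) - 65) = 4*(20 - 65) = 4*(-45) = -180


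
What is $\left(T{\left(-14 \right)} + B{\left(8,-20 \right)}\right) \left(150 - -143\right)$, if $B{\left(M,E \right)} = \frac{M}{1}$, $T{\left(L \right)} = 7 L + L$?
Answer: $-30472$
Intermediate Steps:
$T{\left(L \right)} = 8 L$
$B{\left(M,E \right)} = M$ ($B{\left(M,E \right)} = M 1 = M$)
$\left(T{\left(-14 \right)} + B{\left(8,-20 \right)}\right) \left(150 - -143\right) = \left(8 \left(-14\right) + 8\right) \left(150 - -143\right) = \left(-112 + 8\right) \left(150 + 143\right) = \left(-104\right) 293 = -30472$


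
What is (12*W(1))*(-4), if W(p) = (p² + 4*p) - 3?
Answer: -96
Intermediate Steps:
W(p) = -3 + p² + 4*p
(12*W(1))*(-4) = (12*(-3 + 1² + 4*1))*(-4) = (12*(-3 + 1 + 4))*(-4) = (12*2)*(-4) = 24*(-4) = -96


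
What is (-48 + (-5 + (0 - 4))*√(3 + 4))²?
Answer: 2871 + 864*√7 ≈ 5156.9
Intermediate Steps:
(-48 + (-5 + (0 - 4))*√(3 + 4))² = (-48 + (-5 - 4)*√7)² = (-48 - 9*√7)²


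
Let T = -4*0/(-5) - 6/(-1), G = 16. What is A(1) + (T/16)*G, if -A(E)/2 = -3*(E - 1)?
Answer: 6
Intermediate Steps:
A(E) = -6 + 6*E (A(E) = -(-6)*(E - 1) = -(-6)*(-1 + E) = -2*(3 - 3*E) = -6 + 6*E)
T = 6 (T = 0*(-⅕) - 6*(-1) = 0 + 6 = 6)
A(1) + (T/16)*G = (-6 + 6*1) + (6/16)*16 = (-6 + 6) + (6*(1/16))*16 = 0 + (3/8)*16 = 0 + 6 = 6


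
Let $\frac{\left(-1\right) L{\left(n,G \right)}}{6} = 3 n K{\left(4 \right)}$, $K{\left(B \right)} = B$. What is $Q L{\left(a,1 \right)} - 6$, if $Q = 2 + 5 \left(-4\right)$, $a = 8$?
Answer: $10362$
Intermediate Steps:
$Q = -18$ ($Q = 2 - 20 = -18$)
$L{\left(n,G \right)} = - 72 n$ ($L{\left(n,G \right)} = - 6 \cdot 3 n 4 = - 6 \cdot 12 n = - 72 n$)
$Q L{\left(a,1 \right)} - 6 = - 18 \left(\left(-72\right) 8\right) - 6 = \left(-18\right) \left(-576\right) - 6 = 10368 - 6 = 10362$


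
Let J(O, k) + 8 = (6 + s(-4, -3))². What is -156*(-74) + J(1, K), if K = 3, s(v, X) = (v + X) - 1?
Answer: 11540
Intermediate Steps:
s(v, X) = -1 + X + v (s(v, X) = (X + v) - 1 = -1 + X + v)
J(O, k) = -4 (J(O, k) = -8 + (6 + (-1 - 3 - 4))² = -8 + (6 - 8)² = -8 + (-2)² = -8 + 4 = -4)
-156*(-74) + J(1, K) = -156*(-74) - 4 = 11544 - 4 = 11540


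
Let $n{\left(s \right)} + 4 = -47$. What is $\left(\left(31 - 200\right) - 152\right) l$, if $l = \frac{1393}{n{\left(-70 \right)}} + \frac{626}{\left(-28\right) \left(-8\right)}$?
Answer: $\frac{14985671}{1904} \approx 7870.6$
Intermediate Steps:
$n{\left(s \right)} = -51$ ($n{\left(s \right)} = -4 - 47 = -51$)
$l = - \frac{140053}{5712}$ ($l = \frac{1393}{-51} + \frac{626}{\left(-28\right) \left(-8\right)} = 1393 \left(- \frac{1}{51}\right) + \frac{626}{224} = - \frac{1393}{51} + 626 \cdot \frac{1}{224} = - \frac{1393}{51} + \frac{313}{112} = - \frac{140053}{5712} \approx -24.519$)
$\left(\left(31 - 200\right) - 152\right) l = \left(\left(31 - 200\right) - 152\right) \left(- \frac{140053}{5712}\right) = \left(-169 - 152\right) \left(- \frac{140053}{5712}\right) = \left(-321\right) \left(- \frac{140053}{5712}\right) = \frac{14985671}{1904}$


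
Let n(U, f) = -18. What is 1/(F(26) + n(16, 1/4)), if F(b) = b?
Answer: ⅛ ≈ 0.12500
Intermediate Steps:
1/(F(26) + n(16, 1/4)) = 1/(26 - 18) = 1/8 = ⅛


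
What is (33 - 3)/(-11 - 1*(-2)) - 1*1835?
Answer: -5515/3 ≈ -1838.3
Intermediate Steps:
(33 - 3)/(-11 - 1*(-2)) - 1*1835 = 30/(-11 + 2) - 1835 = 30/(-9) - 1835 = 30*(-⅑) - 1835 = -10/3 - 1835 = -5515/3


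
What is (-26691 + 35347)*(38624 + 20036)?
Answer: 507760960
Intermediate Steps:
(-26691 + 35347)*(38624 + 20036) = 8656*58660 = 507760960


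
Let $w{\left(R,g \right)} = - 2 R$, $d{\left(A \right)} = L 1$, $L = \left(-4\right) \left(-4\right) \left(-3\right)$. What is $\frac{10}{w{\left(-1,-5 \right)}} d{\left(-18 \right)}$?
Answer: $-240$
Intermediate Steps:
$L = -48$ ($L = 16 \left(-3\right) = -48$)
$d{\left(A \right)} = -48$ ($d{\left(A \right)} = \left(-48\right) 1 = -48$)
$\frac{10}{w{\left(-1,-5 \right)}} d{\left(-18 \right)} = \frac{10}{\left(-2\right) \left(-1\right)} \left(-48\right) = \frac{10}{2} \left(-48\right) = 10 \cdot \frac{1}{2} \left(-48\right) = 5 \left(-48\right) = -240$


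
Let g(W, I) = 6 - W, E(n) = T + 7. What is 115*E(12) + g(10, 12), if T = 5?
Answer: 1376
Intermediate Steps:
E(n) = 12 (E(n) = 5 + 7 = 12)
115*E(12) + g(10, 12) = 115*12 + (6 - 1*10) = 1380 + (6 - 10) = 1380 - 4 = 1376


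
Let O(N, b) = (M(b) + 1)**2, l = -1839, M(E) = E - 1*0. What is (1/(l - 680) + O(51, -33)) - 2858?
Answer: -4619847/2519 ≈ -1834.0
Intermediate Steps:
M(E) = E (M(E) = E + 0 = E)
O(N, b) = (1 + b)**2 (O(N, b) = (b + 1)**2 = (1 + b)**2)
(1/(l - 680) + O(51, -33)) - 2858 = (1/(-1839 - 680) + (1 - 33)**2) - 2858 = (1/(-2519) + (-32)**2) - 2858 = (-1/2519 + 1024) - 2858 = 2579455/2519 - 2858 = -4619847/2519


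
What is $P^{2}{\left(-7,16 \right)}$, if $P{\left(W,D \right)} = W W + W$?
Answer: $1764$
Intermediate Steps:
$P{\left(W,D \right)} = W + W^{2}$ ($P{\left(W,D \right)} = W^{2} + W = W + W^{2}$)
$P^{2}{\left(-7,16 \right)} = \left(- 7 \left(1 - 7\right)\right)^{2} = \left(\left(-7\right) \left(-6\right)\right)^{2} = 42^{2} = 1764$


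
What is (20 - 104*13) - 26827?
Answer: -28159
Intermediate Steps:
(20 - 104*13) - 26827 = (20 - 1352) - 26827 = -1332 - 26827 = -28159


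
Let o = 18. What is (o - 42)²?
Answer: 576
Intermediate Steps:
(o - 42)² = (18 - 42)² = (-24)² = 576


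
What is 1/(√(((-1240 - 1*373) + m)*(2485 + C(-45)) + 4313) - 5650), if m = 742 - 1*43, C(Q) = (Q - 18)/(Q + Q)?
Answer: -14125/85475292 - I*√14172605/85475292 ≈ -0.00016525 - 4.4044e-5*I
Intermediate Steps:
C(Q) = (-18 + Q)/(2*Q) (C(Q) = (-18 + Q)/((2*Q)) = (-18 + Q)*(1/(2*Q)) = (-18 + Q)/(2*Q))
m = 699 (m = 742 - 43 = 699)
1/(√(((-1240 - 1*373) + m)*(2485 + C(-45)) + 4313) - 5650) = 1/(√(((-1240 - 1*373) + 699)*(2485 + (½)*(-18 - 45)/(-45)) + 4313) - 5650) = 1/(√(((-1240 - 373) + 699)*(2485 + (½)*(-1/45)*(-63)) + 4313) - 5650) = 1/(√((-1613 + 699)*(2485 + 7/10) + 4313) - 5650) = 1/(√(-914*24857/10 + 4313) - 5650) = 1/(√(-11359649/5 + 4313) - 5650) = 1/(√(-11338084/5) - 5650) = 1/(2*I*√14172605/5 - 5650) = 1/(-5650 + 2*I*√14172605/5)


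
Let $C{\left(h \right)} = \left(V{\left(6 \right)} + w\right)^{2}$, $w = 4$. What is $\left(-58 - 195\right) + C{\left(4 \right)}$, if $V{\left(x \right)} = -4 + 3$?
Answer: $-244$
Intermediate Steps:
$V{\left(x \right)} = -1$
$C{\left(h \right)} = 9$ ($C{\left(h \right)} = \left(-1 + 4\right)^{2} = 3^{2} = 9$)
$\left(-58 - 195\right) + C{\left(4 \right)} = \left(-58 - 195\right) + 9 = -253 + 9 = -244$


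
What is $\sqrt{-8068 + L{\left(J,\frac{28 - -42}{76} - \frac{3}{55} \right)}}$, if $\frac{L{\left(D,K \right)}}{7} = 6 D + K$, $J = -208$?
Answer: $\frac{i \sqrt{73375057470}}{2090} \approx 129.61 i$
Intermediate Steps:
$L{\left(D,K \right)} = 7 K + 42 D$ ($L{\left(D,K \right)} = 7 \left(6 D + K\right) = 7 \left(K + 6 D\right) = 7 K + 42 D$)
$\sqrt{-8068 + L{\left(J,\frac{28 - -42}{76} - \frac{3}{55} \right)}} = \sqrt{-8068 + \left(7 \left(\frac{28 - -42}{76} - \frac{3}{55}\right) + 42 \left(-208\right)\right)} = \sqrt{-8068 - \left(8736 - 7 \left(\left(28 + 42\right) \frac{1}{76} - \frac{3}{55}\right)\right)} = \sqrt{-8068 - \left(8736 - 7 \left(70 \cdot \frac{1}{76} - \frac{3}{55}\right)\right)} = \sqrt{-8068 - \left(8736 - 7 \left(\frac{35}{38} - \frac{3}{55}\right)\right)} = \sqrt{-8068 + \left(7 \cdot \frac{1811}{2090} - 8736\right)} = \sqrt{-8068 + \left(\frac{12677}{2090} - 8736\right)} = \sqrt{-8068 - \frac{18245563}{2090}} = \sqrt{- \frac{35107683}{2090}} = \frac{i \sqrt{73375057470}}{2090}$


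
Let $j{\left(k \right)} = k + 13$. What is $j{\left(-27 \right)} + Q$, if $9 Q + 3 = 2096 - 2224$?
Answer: $- \frac{257}{9} \approx -28.556$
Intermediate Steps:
$j{\left(k \right)} = 13 + k$
$Q = - \frac{131}{9}$ ($Q = - \frac{1}{3} + \frac{2096 - 2224}{9} = - \frac{1}{3} + \frac{1}{9} \left(-128\right) = - \frac{1}{3} - \frac{128}{9} = - \frac{131}{9} \approx -14.556$)
$j{\left(-27 \right)} + Q = \left(13 - 27\right) - \frac{131}{9} = -14 - \frac{131}{9} = - \frac{257}{9}$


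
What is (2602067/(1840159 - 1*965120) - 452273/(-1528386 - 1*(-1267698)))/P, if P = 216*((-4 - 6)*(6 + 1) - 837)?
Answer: -1074084155743/44689910828390784 ≈ -2.4034e-5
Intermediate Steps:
P = -195912 (P = 216*(-10*7 - 837) = 216*(-70 - 837) = 216*(-907) = -195912)
(2602067/(1840159 - 1*965120) - 452273/(-1528386 - 1*(-1267698)))/P = (2602067/(1840159 - 1*965120) - 452273/(-1528386 - 1*(-1267698)))/(-195912) = (2602067/(1840159 - 965120) - 452273/(-1528386 + 1267698))*(-1/195912) = (2602067/875039 - 452273/(-260688))*(-1/195912) = (2602067*(1/875039) - 452273*(-1/260688))*(-1/195912) = (2602067/875039 + 452273/260688)*(-1/195912) = (1074084155743/228112166832)*(-1/195912) = -1074084155743/44689910828390784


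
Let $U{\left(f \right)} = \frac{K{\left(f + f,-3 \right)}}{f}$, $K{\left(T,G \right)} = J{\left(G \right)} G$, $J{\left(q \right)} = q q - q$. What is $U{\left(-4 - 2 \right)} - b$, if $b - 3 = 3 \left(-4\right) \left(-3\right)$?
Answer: $-33$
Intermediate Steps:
$J{\left(q \right)} = q^{2} - q$
$b = 39$ ($b = 3 + 3 \left(-4\right) \left(-3\right) = 3 - -36 = 3 + 36 = 39$)
$K{\left(T,G \right)} = G^{2} \left(-1 + G\right)$ ($K{\left(T,G \right)} = G \left(-1 + G\right) G = G^{2} \left(-1 + G\right)$)
$U{\left(f \right)} = - \frac{36}{f}$ ($U{\left(f \right)} = \frac{\left(-3\right)^{2} \left(-1 - 3\right)}{f} = \frac{9 \left(-4\right)}{f} = - \frac{36}{f}$)
$U{\left(-4 - 2 \right)} - b = - \frac{36}{-4 - 2} - 39 = - \frac{36}{-6} - 39 = \left(-36\right) \left(- \frac{1}{6}\right) - 39 = 6 - 39 = -33$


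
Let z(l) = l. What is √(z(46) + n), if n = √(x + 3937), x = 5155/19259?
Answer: √(17061817726 + 19259*√1460368332042)/19259 ≈ 10.428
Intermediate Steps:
x = 5155/19259 (x = 5155*(1/19259) = 5155/19259 ≈ 0.26767)
n = √1460368332042/19259 (n = √(5155/19259 + 3937) = √(75827838/19259) = √1460368332042/19259 ≈ 62.748)
√(z(46) + n) = √(46 + √1460368332042/19259)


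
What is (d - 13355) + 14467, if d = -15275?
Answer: -14163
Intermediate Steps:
(d - 13355) + 14467 = (-15275 - 13355) + 14467 = -28630 + 14467 = -14163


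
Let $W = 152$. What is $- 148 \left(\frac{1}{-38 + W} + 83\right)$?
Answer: $- \frac{700262}{57} \approx -12285.0$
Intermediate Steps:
$- 148 \left(\frac{1}{-38 + W} + 83\right) = - 148 \left(\frac{1}{-38 + 152} + 83\right) = - 148 \left(\frac{1}{114} + 83\right) = \left(-148\right) \frac{9463}{114} = - \frac{700262}{57}$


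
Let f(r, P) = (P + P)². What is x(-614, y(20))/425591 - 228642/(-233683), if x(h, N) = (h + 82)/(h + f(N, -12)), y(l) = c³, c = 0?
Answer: 97311248984/99453381653 ≈ 0.97846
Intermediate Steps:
f(r, P) = 4*P² (f(r, P) = (2*P)² = 4*P²)
y(l) = 0 (y(l) = 0³ = 0)
x(h, N) = (82 + h)/(576 + h) (x(h, N) = (h + 82)/(h + 4*(-12)²) = (82 + h)/(h + 4*144) = (82 + h)/(h + 576) = (82 + h)/(576 + h))
x(-614, y(20))/425591 - 228642/(-233683) = ((82 - 614)/(576 - 614))/425591 - 228642/(-233683) = (-532/(-38))*(1/425591) - 228642*(-1/233683) = -1/38*(-532)*(1/425591) + 228642/233683 = 14*(1/425591) + 228642/233683 = 14/425591 + 228642/233683 = 97311248984/99453381653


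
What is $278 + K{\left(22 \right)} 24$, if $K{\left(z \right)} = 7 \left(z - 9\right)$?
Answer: $2462$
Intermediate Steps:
$K{\left(z \right)} = -63 + 7 z$ ($K{\left(z \right)} = 7 \left(-9 + z\right) = -63 + 7 z$)
$278 + K{\left(22 \right)} 24 = 278 + \left(-63 + 7 \cdot 22\right) 24 = 278 + \left(-63 + 154\right) 24 = 278 + 91 \cdot 24 = 278 + 2184 = 2462$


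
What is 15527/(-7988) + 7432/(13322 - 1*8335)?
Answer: -18066333/39836156 ≈ -0.45352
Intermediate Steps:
15527/(-7988) + 7432/(13322 - 1*8335) = 15527*(-1/7988) + 7432/(13322 - 8335) = -15527/7988 + 7432/4987 = -18066333/39836156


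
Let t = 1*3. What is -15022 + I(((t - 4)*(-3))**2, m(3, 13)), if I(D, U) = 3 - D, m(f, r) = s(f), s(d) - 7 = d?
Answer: -15028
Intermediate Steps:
t = 3
s(d) = 7 + d
m(f, r) = 7 + f
-15022 + I(((t - 4)*(-3))**2, m(3, 13)) = -15022 + (3 - ((3 - 4)*(-3))**2) = -15022 + (3 - (-1*(-3))**2) = -15022 + (3 - 1*3**2) = -15022 + (3 - 1*9) = -15022 + (3 - 9) = -15022 - 6 = -15028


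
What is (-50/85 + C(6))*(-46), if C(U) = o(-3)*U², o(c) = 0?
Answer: 460/17 ≈ 27.059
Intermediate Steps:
C(U) = 0 (C(U) = 0*U² = 0)
(-50/85 + C(6))*(-46) = (-50/85 + 0)*(-46) = (-50*1/85 + 0)*(-46) = (-10/17 + 0)*(-46) = -10/17*(-46) = 460/17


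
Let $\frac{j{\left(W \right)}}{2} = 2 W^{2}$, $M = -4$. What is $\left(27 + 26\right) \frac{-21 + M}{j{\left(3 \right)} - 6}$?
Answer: $- \frac{265}{6} \approx -44.167$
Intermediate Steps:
$j{\left(W \right)} = 4 W^{2}$ ($j{\left(W \right)} = 2 \cdot 2 W^{2} = 4 W^{2}$)
$\left(27 + 26\right) \frac{-21 + M}{j{\left(3 \right)} - 6} = \left(27 + 26\right) \frac{-21 - 4}{4 \cdot 3^{2} - 6} = 53 \left(- \frac{25}{4 \cdot 9 - 6}\right) = 53 \left(- \frac{25}{36 - 6}\right) = 53 \left(- \frac{25}{30}\right) = 53 \left(\left(-25\right) \frac{1}{30}\right) = 53 \left(- \frac{5}{6}\right) = - \frac{265}{6}$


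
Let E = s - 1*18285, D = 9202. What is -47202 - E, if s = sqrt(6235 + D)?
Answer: -28917 - sqrt(15437) ≈ -29041.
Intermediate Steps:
s = sqrt(15437) (s = sqrt(6235 + 9202) = sqrt(15437) ≈ 124.25)
E = -18285 + sqrt(15437) (E = sqrt(15437) - 1*18285 = sqrt(15437) - 18285 = -18285 + sqrt(15437) ≈ -18161.)
-47202 - E = -47202 - (-18285 + sqrt(15437)) = -47202 + (18285 - sqrt(15437)) = -28917 - sqrt(15437)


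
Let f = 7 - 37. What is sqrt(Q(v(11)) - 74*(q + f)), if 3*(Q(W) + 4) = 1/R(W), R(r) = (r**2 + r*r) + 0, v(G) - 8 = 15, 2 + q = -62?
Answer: sqrt(132393894)/138 ≈ 83.379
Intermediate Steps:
q = -64 (q = -2 - 62 = -64)
f = -30
v(G) = 23 (v(G) = 8 + 15 = 23)
R(r) = 2*r**2 (R(r) = (r**2 + r**2) + 0 = 2*r**2 + 0 = 2*r**2)
Q(W) = -4 + 1/(6*W**2) (Q(W) = -4 + 1/(3*((2*W**2))) = -4 + (1/(2*W**2))/3 = -4 + 1/(6*W**2))
sqrt(Q(v(11)) - 74*(q + f)) = sqrt((-4 + (1/6)/23**2) - 74*(-64 - 30)) = sqrt((-4 + (1/6)*(1/529)) - 74*(-94)) = sqrt((-4 + 1/3174) + 6956) = sqrt(-12695/3174 + 6956) = sqrt(22065649/3174) = sqrt(132393894)/138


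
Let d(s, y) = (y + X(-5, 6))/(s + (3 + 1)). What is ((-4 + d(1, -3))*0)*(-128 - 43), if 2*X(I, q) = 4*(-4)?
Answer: 0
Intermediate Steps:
X(I, q) = -8 (X(I, q) = (4*(-4))/2 = (½)*(-16) = -8)
d(s, y) = (-8 + y)/(4 + s) (d(s, y) = (y - 8)/(s + (3 + 1)) = (-8 + y)/(s + 4) = (-8 + y)/(4 + s))
((-4 + d(1, -3))*0)*(-128 - 43) = ((-4 + (-8 - 3)/(4 + 1))*0)*(-128 - 43) = ((-4 - 11/5)*0)*(-171) = -31/5*0*(-171) = 0*(-171) = 0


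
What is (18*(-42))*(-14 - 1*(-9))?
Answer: 3780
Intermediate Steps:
(18*(-42))*(-14 - 1*(-9)) = -756*(-14 + 9) = -756*(-5) = 3780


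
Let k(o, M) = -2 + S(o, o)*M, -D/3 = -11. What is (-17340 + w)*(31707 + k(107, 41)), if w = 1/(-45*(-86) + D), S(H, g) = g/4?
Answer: -8879829838933/15612 ≈ -5.6878e+8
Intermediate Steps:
D = 33 (D = -3*(-11) = 33)
S(H, g) = g/4 (S(H, g) = g*(¼) = g/4)
k(o, M) = -2 + M*o/4 (k(o, M) = -2 + (o/4)*M = -2 + M*o/4)
w = 1/3903 (w = 1/(-45*(-86) + 33) = 1/(3870 + 33) = 1/3903 ≈ 0.00025621)
(-17340 + w)*(31707 + k(107, 41)) = (-17340 + 1/3903)*(31707 + (-2 + (¼)*41*107)) = -67678019*(31707 + (-2 + 4387/4))/3903 = -67678019*(31707 + 4379/4)/3903 = -67678019/3903*131207/4 = -8879829838933/15612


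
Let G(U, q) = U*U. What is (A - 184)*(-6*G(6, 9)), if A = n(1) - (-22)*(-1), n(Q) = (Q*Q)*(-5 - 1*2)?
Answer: 46008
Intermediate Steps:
n(Q) = -7*Q² (n(Q) = Q²*(-5 - 2) = Q²*(-7) = -7*Q²)
G(U, q) = U²
A = -29 (A = -7*1² - (-22)*(-1) = -7*1 - 11*2 = -7 - 22 = -29)
(A - 184)*(-6*G(6, 9)) = (-29 - 184)*(-6*6²) = -(-1278)*36 = -213*(-216) = 46008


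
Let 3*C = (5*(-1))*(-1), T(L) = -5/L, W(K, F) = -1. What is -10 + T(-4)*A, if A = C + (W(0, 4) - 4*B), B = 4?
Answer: -175/6 ≈ -29.167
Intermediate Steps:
C = 5/3 (C = ((5*(-1))*(-1))/3 = (-5*(-1))/3 = (⅓)*5 = 5/3 ≈ 1.6667)
A = -46/3 (A = 5/3 + (-1 - 4*4) = 5/3 + (-1 - 16) = 5/3 - 17 = -46/3 ≈ -15.333)
-10 + T(-4)*A = -10 - 5/(-4)*(-46/3) = -10 - 5*(-¼)*(-46/3) = -10 + (5/4)*(-46/3) = -10 - 115/6 = -175/6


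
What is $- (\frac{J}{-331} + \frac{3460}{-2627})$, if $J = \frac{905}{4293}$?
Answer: $\frac{4918978615}{3732922341} \approx 1.3177$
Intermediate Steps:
$J = \frac{905}{4293}$ ($J = 905 \cdot \frac{1}{4293} = \frac{905}{4293} \approx 0.21081$)
$- (\frac{J}{-331} + \frac{3460}{-2627}) = - (\frac{905}{4293 \left(-331\right)} + \frac{3460}{-2627}) = - (\frac{905}{4293} \left(- \frac{1}{331}\right) + 3460 \left(- \frac{1}{2627}\right)) = - (- \frac{905}{1420983} - \frac{3460}{2627}) = \left(-1\right) \left(- \frac{4918978615}{3732922341}\right) = \frac{4918978615}{3732922341}$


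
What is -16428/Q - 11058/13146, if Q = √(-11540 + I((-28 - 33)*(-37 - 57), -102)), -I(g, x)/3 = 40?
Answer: -1843/2191 + 8214*I*√2915/2915 ≈ -0.84117 + 152.14*I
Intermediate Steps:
I(g, x) = -120 (I(g, x) = -3*40 = -120)
Q = 2*I*√2915 (Q = √(-11540 - 120) = √(-11660) = 2*I*√2915 ≈ 107.98*I)
-16428/Q - 11058/13146 = -16428*(-I*√2915/5830) - 11058/13146 = -(-8214)*I*√2915/2915 - 11058*1/13146 = 8214*I*√2915/2915 - 1843/2191 = -1843/2191 + 8214*I*√2915/2915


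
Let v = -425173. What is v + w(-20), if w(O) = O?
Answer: -425193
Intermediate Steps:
v + w(-20) = -425173 - 20 = -425193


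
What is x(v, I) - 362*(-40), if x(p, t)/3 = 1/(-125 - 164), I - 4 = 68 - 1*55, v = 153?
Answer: 4184717/289 ≈ 14480.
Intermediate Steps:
I = 17 (I = 4 + (68 - 1*55) = 4 + (68 - 55) = 4 + 13 = 17)
x(p, t) = -3/289 (x(p, t) = 3/(-125 - 164) = 3/(-289) = 3*(-1/289) = -3/289)
x(v, I) - 362*(-40) = -3/289 - 362*(-40) = -3/289 + 14480 = 4184717/289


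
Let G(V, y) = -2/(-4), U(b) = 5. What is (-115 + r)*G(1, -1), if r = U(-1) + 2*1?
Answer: -54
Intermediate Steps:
G(V, y) = ½ (G(V, y) = -2*(-¼) = ½)
r = 7 (r = 5 + 2*1 = 5 + 2 = 7)
(-115 + r)*G(1, -1) = (-115 + 7)*(½) = -108*½ = -54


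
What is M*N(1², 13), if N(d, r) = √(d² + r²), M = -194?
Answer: -194*√170 ≈ -2529.4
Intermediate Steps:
M*N(1², 13) = -194*√((1²)² + 13²) = -194*√(1² + 169) = -194*√(1 + 169) = -194*√170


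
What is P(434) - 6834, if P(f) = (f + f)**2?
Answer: 746590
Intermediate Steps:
P(f) = 4*f**2 (P(f) = (2*f)**2 = 4*f**2)
P(434) - 6834 = 4*434**2 - 6834 = 4*188356 - 6834 = 753424 - 6834 = 746590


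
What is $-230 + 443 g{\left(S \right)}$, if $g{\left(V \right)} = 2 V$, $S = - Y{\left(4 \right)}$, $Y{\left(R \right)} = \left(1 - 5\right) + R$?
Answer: $-230$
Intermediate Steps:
$Y{\left(R \right)} = -4 + R$
$S = 0$ ($S = - (-4 + 4) = \left(-1\right) 0 = 0$)
$-230 + 443 g{\left(S \right)} = -230 + 443 \cdot 2 \cdot 0 = -230 + 443 \cdot 0 = -230 + 0 = -230$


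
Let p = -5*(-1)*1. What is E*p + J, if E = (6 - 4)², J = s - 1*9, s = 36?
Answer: 47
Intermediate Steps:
J = 27 (J = 36 - 1*9 = 36 - 9 = 27)
E = 4 (E = 2² = 4)
p = 5 (p = 5*1 = 5)
E*p + J = 4*5 + 27 = 20 + 27 = 47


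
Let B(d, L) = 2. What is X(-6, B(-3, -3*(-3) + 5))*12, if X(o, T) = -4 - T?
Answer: -72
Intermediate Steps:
X(-6, B(-3, -3*(-3) + 5))*12 = (-4 - 1*2)*12 = (-4 - 2)*12 = -6*12 = -72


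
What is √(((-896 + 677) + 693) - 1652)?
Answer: I*√1178 ≈ 34.322*I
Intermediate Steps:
√(((-896 + 677) + 693) - 1652) = √((-219 + 693) - 1652) = √(474 - 1652) = √(-1178) = I*√1178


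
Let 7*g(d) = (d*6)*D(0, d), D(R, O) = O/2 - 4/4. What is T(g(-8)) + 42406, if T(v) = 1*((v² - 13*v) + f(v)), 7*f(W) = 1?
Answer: 2113661/49 ≈ 43136.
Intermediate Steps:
f(W) = ⅐ (f(W) = (⅐)*1 = ⅐)
D(R, O) = -1 + O/2 (D(R, O) = O*(½) - 4*¼ = O/2 - 1 = -1 + O/2)
g(d) = 6*d*(-1 + d/2)/7 (g(d) = ((d*6)*(-1 + d/2))/7 = ((6*d)*(-1 + d/2))/7 = (6*d*(-1 + d/2))/7 = 6*d*(-1 + d/2)/7)
T(v) = ⅐ + v² - 13*v (T(v) = 1*((v² - 13*v) + ⅐) = 1*(⅐ + v² - 13*v) = ⅐ + v² - 13*v)
T(g(-8)) + 42406 = (⅐ + ((3/7)*(-8)*(-2 - 8))² - 39*(-8)*(-2 - 8)/7) + 42406 = (⅐ + ((3/7)*(-8)*(-10))² - 39*(-8)*(-10)/7) + 42406 = (⅐ + (240/7)² - 13*240/7) + 42406 = (⅐ + 57600/49 - 3120/7) + 42406 = 35767/49 + 42406 = 2113661/49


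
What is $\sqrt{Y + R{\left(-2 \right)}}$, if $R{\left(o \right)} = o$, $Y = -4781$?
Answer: $i \sqrt{4783} \approx 69.159 i$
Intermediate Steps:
$\sqrt{Y + R{\left(-2 \right)}} = \sqrt{-4781 - 2} = \sqrt{-4783} = i \sqrt{4783}$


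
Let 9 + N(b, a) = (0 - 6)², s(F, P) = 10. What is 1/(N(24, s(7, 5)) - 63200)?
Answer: -1/63173 ≈ -1.5830e-5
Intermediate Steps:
N(b, a) = 27 (N(b, a) = -9 + (0 - 6)² = -9 + (-6)² = -9 + 36 = 27)
1/(N(24, s(7, 5)) - 63200) = 1/(27 - 63200) = 1/(-63173) = -1/63173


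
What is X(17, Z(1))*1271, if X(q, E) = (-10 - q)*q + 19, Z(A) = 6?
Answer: -559240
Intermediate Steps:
X(q, E) = 19 + q*(-10 - q) (X(q, E) = q*(-10 - q) + 19 = 19 + q*(-10 - q))
X(17, Z(1))*1271 = (19 - 1*17² - 10*17)*1271 = (19 - 1*289 - 170)*1271 = (19 - 289 - 170)*1271 = -440*1271 = -559240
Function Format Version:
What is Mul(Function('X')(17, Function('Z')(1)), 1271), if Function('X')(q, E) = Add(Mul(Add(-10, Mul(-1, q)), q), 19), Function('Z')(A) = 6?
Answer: -559240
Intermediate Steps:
Function('X')(q, E) = Add(19, Mul(q, Add(-10, Mul(-1, q)))) (Function('X')(q, E) = Add(Mul(q, Add(-10, Mul(-1, q))), 19) = Add(19, Mul(q, Add(-10, Mul(-1, q)))))
Mul(Function('X')(17, Function('Z')(1)), 1271) = Mul(Add(19, Mul(-1, Pow(17, 2)), Mul(-10, 17)), 1271) = Mul(Add(19, Mul(-1, 289), -170), 1271) = Mul(Add(19, -289, -170), 1271) = Mul(-440, 1271) = -559240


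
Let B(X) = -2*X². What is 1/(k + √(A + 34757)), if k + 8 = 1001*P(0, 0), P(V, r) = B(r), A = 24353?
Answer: 4/29523 + √59110/59046 ≈ 0.0042530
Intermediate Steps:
P(V, r) = -2*r²
k = -8 (k = -8 + 1001*(-2*0²) = -8 + 1001*(-2*0) = -8 + 1001*0 = -8 + 0 = -8)
1/(k + √(A + 34757)) = 1/(-8 + √(24353 + 34757)) = 1/(-8 + √59110)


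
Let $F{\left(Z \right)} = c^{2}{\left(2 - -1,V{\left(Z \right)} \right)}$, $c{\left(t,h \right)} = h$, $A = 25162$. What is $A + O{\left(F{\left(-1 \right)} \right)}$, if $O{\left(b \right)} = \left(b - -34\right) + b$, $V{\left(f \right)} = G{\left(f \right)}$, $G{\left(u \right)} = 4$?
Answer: $25228$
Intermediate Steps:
$V{\left(f \right)} = 4$
$F{\left(Z \right)} = 16$ ($F{\left(Z \right)} = 4^{2} = 16$)
$O{\left(b \right)} = 34 + 2 b$ ($O{\left(b \right)} = \left(b + 34\right) + b = \left(34 + b\right) + b = 34 + 2 b$)
$A + O{\left(F{\left(-1 \right)} \right)} = 25162 + \left(34 + 2 \cdot 16\right) = 25162 + \left(34 + 32\right) = 25162 + 66 = 25228$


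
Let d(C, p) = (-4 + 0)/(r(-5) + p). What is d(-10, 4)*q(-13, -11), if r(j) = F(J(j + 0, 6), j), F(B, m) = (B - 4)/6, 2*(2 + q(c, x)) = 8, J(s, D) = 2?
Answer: -24/11 ≈ -2.1818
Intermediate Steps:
q(c, x) = 2 (q(c, x) = -2 + (1/2)*8 = -2 + 4 = 2)
F(B, m) = -2/3 + B/6 (F(B, m) = (-4 + B)*(1/6) = -2/3 + B/6)
r(j) = -1/3 (r(j) = -2/3 + (1/6)*2 = -2/3 + 1/3 = -1/3)
d(C, p) = -4/(-1/3 + p) (d(C, p) = (-4 + 0)/(-1/3 + p) = -4/(-1/3 + p))
d(-10, 4)*q(-13, -11) = -12/(-1 + 3*4)*2 = -12/(-1 + 12)*2 = -12/11*2 = -24/11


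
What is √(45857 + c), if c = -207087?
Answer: I*√161230 ≈ 401.53*I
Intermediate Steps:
√(45857 + c) = √(45857 - 207087) = √(-161230) = I*√161230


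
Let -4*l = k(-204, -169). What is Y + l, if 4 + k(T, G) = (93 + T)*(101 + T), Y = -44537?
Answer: -189577/4 ≈ -47394.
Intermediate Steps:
k(T, G) = -4 + (93 + T)*(101 + T)
l = -11429/4 (l = -(9389 + (-204)**2 + 194*(-204))/4 = -(9389 + 41616 - 39576)/4 = -1/4*11429 = -11429/4 ≈ -2857.3)
Y + l = -44537 - 11429/4 = -189577/4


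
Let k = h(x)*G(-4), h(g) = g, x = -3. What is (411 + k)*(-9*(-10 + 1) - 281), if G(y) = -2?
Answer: -83400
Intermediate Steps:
k = 6 (k = -3*(-2) = 6)
(411 + k)*(-9*(-10 + 1) - 281) = (411 + 6)*(-9*(-10 + 1) - 281) = 417*(-9*(-9) - 281) = 417*(81 - 281) = 417*(-200) = -83400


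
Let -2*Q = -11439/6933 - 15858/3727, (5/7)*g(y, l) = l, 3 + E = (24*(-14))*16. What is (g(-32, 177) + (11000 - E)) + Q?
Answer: 1432336706441/86130970 ≈ 16630.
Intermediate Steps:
E = -5379 (E = -3 + (24*(-14))*16 = -3 - 336*16 = -3 - 5376 = -5379)
g(y, l) = 7*l/5
Q = 50858889/17226194 (Q = -(-11439/6933 - 15858/3727)/2 = -(-11439*1/6933 - 15858*1/3727)/2 = -(-3813/2311 - 15858/3727)/2 = -½*(-50858889/8613097) = 50858889/17226194 ≈ 2.9524)
(g(-32, 177) + (11000 - E)) + Q = ((7/5)*177 + (11000 - 1*(-5379))) + 50858889/17226194 = (1239/5 + (11000 + 5379)) + 50858889/17226194 = (1239/5 + 16379) + 50858889/17226194 = 83134/5 + 50858889/17226194 = 1432336706441/86130970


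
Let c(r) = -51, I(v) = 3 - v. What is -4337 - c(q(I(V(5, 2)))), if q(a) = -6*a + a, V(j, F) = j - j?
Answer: -4286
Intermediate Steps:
V(j, F) = 0
q(a) = -5*a
-4337 - c(q(I(V(5, 2)))) = -4337 - 1*(-51) = -4337 + 51 = -4286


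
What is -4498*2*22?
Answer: -197912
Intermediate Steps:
-4498*2*22 = -173*52*22 = -8996*22 = -197912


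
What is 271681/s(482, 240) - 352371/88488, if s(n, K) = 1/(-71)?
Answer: -568958814553/29496 ≈ -1.9289e+7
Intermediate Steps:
s(n, K) = -1/71
271681/s(482, 240) - 352371/88488 = 271681/(-1/71) - 352371/88488 = 271681*(-71) - 352371*1/88488 = -19289351 - 117457/29496 = -568958814553/29496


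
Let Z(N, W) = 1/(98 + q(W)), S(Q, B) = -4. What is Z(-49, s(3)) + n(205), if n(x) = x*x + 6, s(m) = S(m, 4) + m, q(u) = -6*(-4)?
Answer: 5127783/122 ≈ 42031.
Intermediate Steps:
q(u) = 24
s(m) = -4 + m
n(x) = 6 + x² (n(x) = x² + 6 = 6 + x²)
Z(N, W) = 1/122 (Z(N, W) = 1/(98 + 24) = 1/122)
Z(-49, s(3)) + n(205) = 1/122 + (6 + 205²) = 1/122 + (6 + 42025) = 1/122 + 42031 = 5127783/122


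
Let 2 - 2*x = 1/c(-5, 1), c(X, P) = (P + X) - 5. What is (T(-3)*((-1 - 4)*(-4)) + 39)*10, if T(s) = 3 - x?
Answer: 7010/9 ≈ 778.89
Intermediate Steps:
c(X, P) = -5 + P + X
x = 19/18 (x = 1 - 1/(2*(-5 + 1 - 5)) = 1 - 1/2/(-9) = 1 - 1/2*(-1/9) = 1 + 1/18 = 19/18 ≈ 1.0556)
T(s) = 35/18 (T(s) = 3 - 1*19/18 = 3 - 19/18 = 35/18)
(T(-3)*((-1 - 4)*(-4)) + 39)*10 = (35*((-1 - 4)*(-4))/18 + 39)*10 = (35*(-5*(-4))/18 + 39)*10 = ((35/18)*20 + 39)*10 = (350/9 + 39)*10 = (701/9)*10 = 7010/9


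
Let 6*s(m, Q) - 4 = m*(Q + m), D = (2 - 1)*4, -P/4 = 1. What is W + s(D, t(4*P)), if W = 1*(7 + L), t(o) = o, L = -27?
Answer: -82/3 ≈ -27.333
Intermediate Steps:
P = -4 (P = -4*1 = -4)
W = -20 (W = 1*(7 - 27) = 1*(-20) = -20)
D = 4 (D = 1*4 = 4)
s(m, Q) = ⅔ + m*(Q + m)/6 (s(m, Q) = ⅔ + (m*(Q + m))/6 = ⅔ + m*(Q + m)/6)
W + s(D, t(4*P)) = -20 + (⅔ + (⅙)*4² + (⅙)*(4*(-4))*4) = -20 + (⅔ + (⅙)*16 + (⅙)*(-16)*4) = -20 + (⅔ + 8/3 - 32/3) = -20 - 22/3 = -82/3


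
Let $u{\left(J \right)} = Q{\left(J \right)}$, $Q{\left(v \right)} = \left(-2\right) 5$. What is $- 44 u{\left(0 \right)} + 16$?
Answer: $456$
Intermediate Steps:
$Q{\left(v \right)} = -10$
$u{\left(J \right)} = -10$
$- 44 u{\left(0 \right)} + 16 = \left(-44\right) \left(-10\right) + 16 = 440 + 16 = 456$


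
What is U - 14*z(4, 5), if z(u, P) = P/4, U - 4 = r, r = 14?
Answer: ½ ≈ 0.50000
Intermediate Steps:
U = 18 (U = 4 + 14 = 18)
z(u, P) = P/4 (z(u, P) = P*(¼) = P/4)
U - 14*z(4, 5) = 18 - 7*5/2 = 18 - 14*5/4 = 18 - 35/2 = ½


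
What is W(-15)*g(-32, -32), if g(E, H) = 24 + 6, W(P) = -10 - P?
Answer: 150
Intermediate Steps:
g(E, H) = 30
W(-15)*g(-32, -32) = (-10 - 1*(-15))*30 = (-10 + 15)*30 = 5*30 = 150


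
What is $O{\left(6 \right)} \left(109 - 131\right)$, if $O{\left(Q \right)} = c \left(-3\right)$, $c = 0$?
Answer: $0$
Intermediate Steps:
$O{\left(Q \right)} = 0$ ($O{\left(Q \right)} = 0 \left(-3\right) = 0$)
$O{\left(6 \right)} \left(109 - 131\right) = 0 \left(109 - 131\right) = 0 \left(-22\right) = 0$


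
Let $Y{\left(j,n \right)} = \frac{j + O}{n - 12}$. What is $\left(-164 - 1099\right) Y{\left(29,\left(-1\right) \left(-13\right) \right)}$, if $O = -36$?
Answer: $8841$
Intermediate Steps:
$Y{\left(j,n \right)} = \frac{-36 + j}{-12 + n}$ ($Y{\left(j,n \right)} = \frac{j - 36}{n - 12} = \frac{-36 + j}{-12 + n}$)
$\left(-164 - 1099\right) Y{\left(29,\left(-1\right) \left(-13\right) \right)} = \left(-164 - 1099\right) \frac{-36 + 29}{-12 - -13} = - 1263 \frac{1}{-12 + 13} \left(-7\right) = - 1263 \cdot 1^{-1} \left(-7\right) = - 1263 \cdot 1 \left(-7\right) = \left(-1263\right) \left(-7\right) = 8841$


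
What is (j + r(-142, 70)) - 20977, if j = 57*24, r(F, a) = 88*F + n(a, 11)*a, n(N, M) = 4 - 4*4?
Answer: -32945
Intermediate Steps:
n(N, M) = -12 (n(N, M) = 4 - 16 = -12)
r(F, a) = -12*a + 88*F (r(F, a) = 88*F - 12*a = -12*a + 88*F)
j = 1368
(j + r(-142, 70)) - 20977 = (1368 + (-12*70 + 88*(-142))) - 20977 = (1368 + (-840 - 12496)) - 20977 = (1368 - 13336) - 20977 = -11968 - 20977 = -32945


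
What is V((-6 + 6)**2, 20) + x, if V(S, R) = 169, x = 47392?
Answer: 47561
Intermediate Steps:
V((-6 + 6)**2, 20) + x = 169 + 47392 = 47561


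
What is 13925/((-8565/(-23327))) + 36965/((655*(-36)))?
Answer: 102121851137/2692836 ≈ 37924.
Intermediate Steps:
13925/((-8565/(-23327))) + 36965/((655*(-36))) = 13925/((-8565*(-1/23327))) + 36965/(-23580) = 13925/(8565/23327) + 36965*(-1/23580) = 13925*(23327/8565) - 7393/4716 = 64965695/1713 - 7393/4716 = 102121851137/2692836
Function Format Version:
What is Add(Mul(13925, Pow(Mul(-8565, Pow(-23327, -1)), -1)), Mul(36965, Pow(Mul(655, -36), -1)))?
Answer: Rational(102121851137, 2692836) ≈ 37924.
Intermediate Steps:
Add(Mul(13925, Pow(Mul(-8565, Pow(-23327, -1)), -1)), Mul(36965, Pow(Mul(655, -36), -1))) = Add(Mul(13925, Pow(Mul(-8565, Rational(-1, 23327)), -1)), Mul(36965, Pow(-23580, -1))) = Add(Mul(13925, Pow(Rational(8565, 23327), -1)), Mul(36965, Rational(-1, 23580))) = Add(Mul(13925, Rational(23327, 8565)), Rational(-7393, 4716)) = Add(Rational(64965695, 1713), Rational(-7393, 4716)) = Rational(102121851137, 2692836)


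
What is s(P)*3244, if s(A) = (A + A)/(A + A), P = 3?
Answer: 3244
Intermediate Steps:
s(A) = 1 (s(A) = (2*A)/((2*A)) = (2*A)*(1/(2*A)) = 1)
s(P)*3244 = 1*3244 = 3244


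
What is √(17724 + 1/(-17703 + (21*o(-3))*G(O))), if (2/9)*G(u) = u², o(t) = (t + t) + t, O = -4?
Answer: √39401887573/1491 ≈ 133.13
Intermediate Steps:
o(t) = 3*t (o(t) = 2*t + t = 3*t)
G(u) = 9*u²/2
√(17724 + 1/(-17703 + (21*o(-3))*G(O))) = √(17724 + 1/(-17703 + (21*(3*(-3)))*((9/2)*(-4)²))) = √(17724 + 1/(-17703 + (21*(-9))*((9/2)*16))) = √(17724 + 1/(-17703 - 189*72)) = √(17724 + 1/(-17703 - 13608)) = √(17724 + 1/(-31311)) = √(17724 - 1/31311) = √(554956163/31311) = √39401887573/1491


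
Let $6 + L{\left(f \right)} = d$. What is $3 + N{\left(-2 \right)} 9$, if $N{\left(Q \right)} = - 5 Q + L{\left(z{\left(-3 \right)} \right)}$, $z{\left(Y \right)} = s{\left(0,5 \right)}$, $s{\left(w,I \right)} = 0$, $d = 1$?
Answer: $48$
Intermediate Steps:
$z{\left(Y \right)} = 0$
$L{\left(f \right)} = -5$ ($L{\left(f \right)} = -6 + 1 = -5$)
$N{\left(Q \right)} = -5 - 5 Q$ ($N{\left(Q \right)} = - 5 Q - 5 = -5 - 5 Q$)
$3 + N{\left(-2 \right)} 9 = 3 + \left(-5 - -10\right) 9 = 3 + \left(-5 + 10\right) 9 = 3 + 5 \cdot 9 = 3 + 45 = 48$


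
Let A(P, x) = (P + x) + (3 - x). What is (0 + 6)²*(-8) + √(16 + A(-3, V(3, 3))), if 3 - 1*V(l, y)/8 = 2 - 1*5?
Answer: -284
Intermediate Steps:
V(l, y) = 48 (V(l, y) = 24 - 8*(2 - 1*5) = 24 - 8*(2 - 5) = 24 - 8*(-3) = 24 + 24 = 48)
A(P, x) = 3 + P
(0 + 6)²*(-8) + √(16 + A(-3, V(3, 3))) = (0 + 6)²*(-8) + √(16 + (3 - 3)) = 6²*(-8) + √(16 + 0) = 36*(-8) + √16 = -288 + 4 = -284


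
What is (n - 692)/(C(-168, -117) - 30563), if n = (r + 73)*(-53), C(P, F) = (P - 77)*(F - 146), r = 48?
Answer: -245/1168 ≈ -0.20976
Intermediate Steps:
C(P, F) = (-146 + F)*(-77 + P) (C(P, F) = (-77 + P)*(-146 + F) = (-146 + F)*(-77 + P))
n = -6413 (n = (48 + 73)*(-53) = 121*(-53) = -6413)
(n - 692)/(C(-168, -117) - 30563) = (-6413 - 692)/((11242 - 146*(-168) - 77*(-117) - 117*(-168)) - 30563) = -7105/((11242 + 24528 + 9009 + 19656) - 30563) = -7105/(64435 - 30563) = -7105/33872 = -7105*1/33872 = -245/1168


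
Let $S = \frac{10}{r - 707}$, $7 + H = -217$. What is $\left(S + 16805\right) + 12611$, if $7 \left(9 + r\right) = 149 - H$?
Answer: $\frac{136460754}{4639} \approx 29416.0$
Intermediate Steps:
$H = -224$ ($H = -7 - 217 = -224$)
$r = \frac{310}{7}$ ($r = -9 + \frac{149 - -224}{7} = -9 + \frac{149 + 224}{7} = -9 + \frac{1}{7} \cdot 373 = -9 + \frac{373}{7} = \frac{310}{7} \approx 44.286$)
$S = - \frac{70}{4639}$ ($S = \frac{10}{\frac{310}{7} - 707} = \frac{10}{- \frac{4639}{7}} = 10 \left(- \frac{7}{4639}\right) = - \frac{70}{4639} \approx -0.015089$)
$\left(S + 16805\right) + 12611 = \left(- \frac{70}{4639} + 16805\right) + 12611 = \frac{77958325}{4639} + 12611 = \frac{136460754}{4639}$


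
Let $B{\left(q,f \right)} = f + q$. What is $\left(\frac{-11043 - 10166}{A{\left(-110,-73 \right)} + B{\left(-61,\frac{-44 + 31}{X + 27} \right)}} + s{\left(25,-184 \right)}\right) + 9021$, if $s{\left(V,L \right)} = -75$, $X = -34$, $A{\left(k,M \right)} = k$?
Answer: $\frac{10740527}{1184} \approx 9071.4$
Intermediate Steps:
$\left(\frac{-11043 - 10166}{A{\left(-110,-73 \right)} + B{\left(-61,\frac{-44 + 31}{X + 27} \right)}} + s{\left(25,-184 \right)}\right) + 9021 = \left(\frac{-11043 - 10166}{-110 - \left(61 - \frac{-44 + 31}{-34 + 27}\right)} - 75\right) + 9021 = \left(- \frac{21209}{-110 - \left(61 + \frac{13}{-7}\right)} - 75\right) + 9021 = \left(- \frac{21209}{-110 - \frac{414}{7}} - 75\right) + 9021 = \left(- \frac{21209}{- \frac{1184}{7}} - 75\right) + 9021 = \left(\left(-21209\right) \left(- \frac{7}{1184}\right) - 75\right) + 9021 = \left(\frac{148463}{1184} - 75\right) + 9021 = \frac{59663}{1184} + 9021 = \frac{10740527}{1184}$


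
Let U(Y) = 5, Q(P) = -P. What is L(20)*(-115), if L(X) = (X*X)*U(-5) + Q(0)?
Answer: -230000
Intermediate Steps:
L(X) = 5*X² (L(X) = (X*X)*5 - 1*0 = X²*5 + 0 = 5*X² + 0 = 5*X²)
L(20)*(-115) = (5*20²)*(-115) = (5*400)*(-115) = 2000*(-115) = -230000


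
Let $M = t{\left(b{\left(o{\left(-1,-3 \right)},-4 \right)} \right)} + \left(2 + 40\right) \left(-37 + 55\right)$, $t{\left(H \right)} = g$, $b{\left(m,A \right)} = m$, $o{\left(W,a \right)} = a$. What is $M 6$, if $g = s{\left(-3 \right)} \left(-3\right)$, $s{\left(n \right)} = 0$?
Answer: $4536$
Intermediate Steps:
$g = 0$ ($g = 0 \left(-3\right) = 0$)
$t{\left(H \right)} = 0$
$M = 756$ ($M = 0 + \left(2 + 40\right) \left(-37 + 55\right) = 0 + 42 \cdot 18 = 0 + 756 = 756$)
$M 6 = 756 \cdot 6 = 4536$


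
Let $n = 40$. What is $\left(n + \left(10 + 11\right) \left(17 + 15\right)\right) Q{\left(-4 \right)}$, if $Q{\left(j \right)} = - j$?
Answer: $2848$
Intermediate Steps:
$\left(n + \left(10 + 11\right) \left(17 + 15\right)\right) Q{\left(-4 \right)} = \left(40 + \left(10 + 11\right) \left(17 + 15\right)\right) \left(\left(-1\right) \left(-4\right)\right) = \left(40 + 21 \cdot 32\right) 4 = \left(40 + 672\right) 4 = 712 \cdot 4 = 2848$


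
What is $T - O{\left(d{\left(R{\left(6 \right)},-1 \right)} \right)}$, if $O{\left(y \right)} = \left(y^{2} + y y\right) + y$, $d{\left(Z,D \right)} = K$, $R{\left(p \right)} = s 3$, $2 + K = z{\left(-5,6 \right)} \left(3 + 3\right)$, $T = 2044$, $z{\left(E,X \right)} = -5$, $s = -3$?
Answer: $28$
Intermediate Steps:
$K = -32$ ($K = -2 - 5 \left(3 + 3\right) = -2 - 30 = -32$)
$R{\left(p \right)} = -9$ ($R{\left(p \right)} = \left(-3\right) 3 = -9$)
$d{\left(Z,D \right)} = -32$
$O{\left(y \right)} = y + 2 y^{2}$ ($O{\left(y \right)} = \left(y^{2} + y^{2}\right) + y = 2 y^{2} + y = y + 2 y^{2}$)
$T - O{\left(d{\left(R{\left(6 \right)},-1 \right)} \right)} = 2044 - - 32 \left(1 + 2 \left(-32\right)\right) = 2044 - - 32 \left(1 - 64\right) = 2044 - \left(-32\right) \left(-63\right) = 2044 - 2016 = 28$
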